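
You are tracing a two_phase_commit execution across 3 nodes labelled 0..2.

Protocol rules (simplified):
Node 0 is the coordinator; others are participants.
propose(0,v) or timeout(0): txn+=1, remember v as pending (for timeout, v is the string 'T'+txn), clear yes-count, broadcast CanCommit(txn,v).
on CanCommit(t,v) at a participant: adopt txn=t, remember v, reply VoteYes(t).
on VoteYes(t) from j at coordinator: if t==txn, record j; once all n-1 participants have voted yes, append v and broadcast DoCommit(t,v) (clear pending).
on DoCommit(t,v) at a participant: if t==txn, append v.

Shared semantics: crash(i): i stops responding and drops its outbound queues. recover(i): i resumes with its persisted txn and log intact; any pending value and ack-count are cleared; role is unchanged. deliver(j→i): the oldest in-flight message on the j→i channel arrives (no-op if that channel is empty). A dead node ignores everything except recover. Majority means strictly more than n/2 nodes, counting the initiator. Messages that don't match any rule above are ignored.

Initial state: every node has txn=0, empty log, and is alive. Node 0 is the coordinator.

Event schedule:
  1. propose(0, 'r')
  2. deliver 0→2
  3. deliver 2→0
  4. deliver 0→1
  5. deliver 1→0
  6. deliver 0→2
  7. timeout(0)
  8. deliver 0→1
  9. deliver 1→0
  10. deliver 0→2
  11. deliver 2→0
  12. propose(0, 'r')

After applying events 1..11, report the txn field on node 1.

1

step 1 propose(0,'r'): 0={coor,t=1,log=-}
step 2 deliver 0→2: 2={part,t=1,log=-}
step 3 deliver 2→0: —
step 4 deliver 0→1: 1={part,t=1,log=-}
step 5 deliver 1→0: 0={coor,t=1,log=r}
step 6 deliver 0→2: 2={part,t=1,log=r}
step 7 timeout(0): 0={coor,t=2,log=r}
step 8 deliver 0→1: 1={part,t=1,log=r}
step 9 deliver 1→0: —
step 10 deliver 0→2: 2={part,t=2,log=r}
step 11 deliver 2→0: —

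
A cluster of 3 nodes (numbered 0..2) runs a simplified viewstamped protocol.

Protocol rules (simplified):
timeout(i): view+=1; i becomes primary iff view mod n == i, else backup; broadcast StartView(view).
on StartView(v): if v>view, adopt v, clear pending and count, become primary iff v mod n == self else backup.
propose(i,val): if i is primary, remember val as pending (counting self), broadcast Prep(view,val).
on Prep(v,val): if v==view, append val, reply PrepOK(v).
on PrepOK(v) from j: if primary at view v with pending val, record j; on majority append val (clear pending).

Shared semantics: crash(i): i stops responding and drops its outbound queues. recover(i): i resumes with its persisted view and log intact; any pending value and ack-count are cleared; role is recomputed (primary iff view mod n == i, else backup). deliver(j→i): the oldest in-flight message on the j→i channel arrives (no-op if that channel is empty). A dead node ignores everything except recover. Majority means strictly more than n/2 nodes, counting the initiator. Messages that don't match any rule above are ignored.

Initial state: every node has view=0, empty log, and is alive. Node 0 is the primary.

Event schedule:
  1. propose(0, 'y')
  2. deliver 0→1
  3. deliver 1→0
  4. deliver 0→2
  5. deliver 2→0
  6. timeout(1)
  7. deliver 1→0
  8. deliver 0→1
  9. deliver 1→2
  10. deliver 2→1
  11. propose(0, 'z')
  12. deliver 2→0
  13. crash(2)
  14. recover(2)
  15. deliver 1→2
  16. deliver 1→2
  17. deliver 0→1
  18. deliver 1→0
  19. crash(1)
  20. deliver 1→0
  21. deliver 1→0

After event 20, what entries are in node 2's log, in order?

after 1 — propose(0,'y'): ·
after 2 — deliver 0→1: n1:back/v0/[y]
after 3 — deliver 1→0: n0:prim/v0/[y]
after 4 — deliver 0→2: n2:back/v0/[y]
after 5 — deliver 2→0: ·
after 6 — timeout(1): n1:prim/v1/[y]
after 7 — deliver 1→0: n0:back/v1/[y]
after 8 — deliver 0→1: ·
after 9 — deliver 1→2: n2:back/v1/[y]
after 10 — deliver 2→1: ·
after 11 — propose(0,'z'): ·
after 12 — deliver 2→0: ·
after 13 — crash(2): n2:✗back/v1/[y]
after 14 — recover(2): n2:back/v1/[y]
after 15 — deliver 1→2: ·
after 16 — deliver 1→2: ·
after 17 — deliver 0→1: ·
after 18 — deliver 1→0: ·
after 19 — crash(1): n1:✗prim/v1/[y]
after 20 — deliver 1→0: ·

y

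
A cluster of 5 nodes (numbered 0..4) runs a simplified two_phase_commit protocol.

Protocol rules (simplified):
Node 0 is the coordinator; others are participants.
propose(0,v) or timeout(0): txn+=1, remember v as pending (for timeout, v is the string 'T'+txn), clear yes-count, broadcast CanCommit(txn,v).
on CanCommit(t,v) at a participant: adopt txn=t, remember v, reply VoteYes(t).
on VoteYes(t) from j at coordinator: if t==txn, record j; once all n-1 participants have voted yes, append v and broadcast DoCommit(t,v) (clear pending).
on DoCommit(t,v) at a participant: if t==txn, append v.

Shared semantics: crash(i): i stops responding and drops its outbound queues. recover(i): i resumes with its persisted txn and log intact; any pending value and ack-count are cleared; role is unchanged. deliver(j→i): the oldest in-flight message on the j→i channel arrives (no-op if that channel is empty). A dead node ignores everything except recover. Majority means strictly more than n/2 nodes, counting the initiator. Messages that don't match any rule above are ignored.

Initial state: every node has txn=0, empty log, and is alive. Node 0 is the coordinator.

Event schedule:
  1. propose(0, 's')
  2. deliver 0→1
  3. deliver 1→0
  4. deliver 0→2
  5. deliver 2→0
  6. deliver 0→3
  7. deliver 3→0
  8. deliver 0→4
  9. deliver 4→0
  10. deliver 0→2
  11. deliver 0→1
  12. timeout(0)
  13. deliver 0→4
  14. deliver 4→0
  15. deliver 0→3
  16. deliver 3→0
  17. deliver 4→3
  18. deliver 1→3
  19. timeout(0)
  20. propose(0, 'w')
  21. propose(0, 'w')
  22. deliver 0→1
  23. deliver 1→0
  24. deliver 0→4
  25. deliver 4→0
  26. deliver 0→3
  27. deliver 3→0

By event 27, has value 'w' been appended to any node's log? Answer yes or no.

e1 propose(0,'s'): 0[coor,t=1,-]
e2 deliver 0→1: 1[part,t=1,-]
e3 deliver 1→0: ·
e4 deliver 0→2: 2[part,t=1,-]
e5 deliver 2→0: ·
e6 deliver 0→3: 3[part,t=1,-]
e7 deliver 3→0: ·
e8 deliver 0→4: 4[part,t=1,-]
e9 deliver 4→0: 0[coor,t=1,s]
e10 deliver 0→2: 2[part,t=1,s]
e11 deliver 0→1: 1[part,t=1,s]
e12 timeout(0): 0[coor,t=2,s]
e13 deliver 0→4: 4[part,t=1,s]
e14 deliver 4→0: ·
e15 deliver 0→3: 3[part,t=1,s]
e16 deliver 3→0: ·
e17 deliver 4→3: ·
e18 deliver 1→3: ·
e19 timeout(0): 0[coor,t=3,s]
e20 propose(0,'w'): 0[coor,t=4,s]
e21 propose(0,'w'): 0[coor,t=5,s]
e22 deliver 0→1: 1[part,t=2,s]
e23 deliver 1→0: ·
e24 deliver 0→4: 4[part,t=2,s]
e25 deliver 4→0: ·
e26 deliver 0→3: 3[part,t=2,s]
e27 deliver 3→0: ·

no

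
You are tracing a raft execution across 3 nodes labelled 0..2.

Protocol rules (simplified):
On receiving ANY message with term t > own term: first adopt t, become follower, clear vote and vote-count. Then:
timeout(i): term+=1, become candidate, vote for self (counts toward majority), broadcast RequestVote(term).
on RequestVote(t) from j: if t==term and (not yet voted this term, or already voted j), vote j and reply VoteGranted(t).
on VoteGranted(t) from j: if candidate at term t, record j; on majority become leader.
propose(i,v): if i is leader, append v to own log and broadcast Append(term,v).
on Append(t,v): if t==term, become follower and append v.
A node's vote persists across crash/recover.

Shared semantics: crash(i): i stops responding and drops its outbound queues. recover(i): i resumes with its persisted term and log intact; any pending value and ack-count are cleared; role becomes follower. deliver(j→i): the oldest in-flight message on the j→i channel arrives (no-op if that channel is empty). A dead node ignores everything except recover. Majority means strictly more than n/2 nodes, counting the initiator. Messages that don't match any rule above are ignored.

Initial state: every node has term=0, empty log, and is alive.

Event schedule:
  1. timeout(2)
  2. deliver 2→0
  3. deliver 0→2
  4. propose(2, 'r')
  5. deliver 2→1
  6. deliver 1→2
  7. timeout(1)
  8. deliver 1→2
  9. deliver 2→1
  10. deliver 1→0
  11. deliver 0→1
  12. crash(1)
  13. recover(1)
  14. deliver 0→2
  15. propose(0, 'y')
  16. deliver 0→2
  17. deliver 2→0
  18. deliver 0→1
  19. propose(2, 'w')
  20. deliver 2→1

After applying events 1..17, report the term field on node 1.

step 1 timeout(2): 2={cand,t=1,log=-}
step 2 deliver 2→0: 0={foll,t=1,log=-}
step 3 deliver 0→2: 2={lead,t=1,log=-}
step 4 propose(2,'r'): 2={lead,t=1,log=r}
step 5 deliver 2→1: 1={foll,t=1,log=-}
step 6 deliver 1→2: —
step 7 timeout(1): 1={cand,t=2,log=-}
step 8 deliver 1→2: 2={foll,t=2,log=r}
step 9 deliver 2→1: —
step 10 deliver 1→0: 0={foll,t=2,log=-}
step 11 deliver 0→1: 1={lead,t=2,log=-}
step 12 crash(1): 1={✗lead,t=2,log=-}
step 13 recover(1): 1={foll,t=2,log=-}
step 14 deliver 0→2: —
step 15 propose(0,'y'): —
step 16 deliver 0→2: —
step 17 deliver 2→0: —

2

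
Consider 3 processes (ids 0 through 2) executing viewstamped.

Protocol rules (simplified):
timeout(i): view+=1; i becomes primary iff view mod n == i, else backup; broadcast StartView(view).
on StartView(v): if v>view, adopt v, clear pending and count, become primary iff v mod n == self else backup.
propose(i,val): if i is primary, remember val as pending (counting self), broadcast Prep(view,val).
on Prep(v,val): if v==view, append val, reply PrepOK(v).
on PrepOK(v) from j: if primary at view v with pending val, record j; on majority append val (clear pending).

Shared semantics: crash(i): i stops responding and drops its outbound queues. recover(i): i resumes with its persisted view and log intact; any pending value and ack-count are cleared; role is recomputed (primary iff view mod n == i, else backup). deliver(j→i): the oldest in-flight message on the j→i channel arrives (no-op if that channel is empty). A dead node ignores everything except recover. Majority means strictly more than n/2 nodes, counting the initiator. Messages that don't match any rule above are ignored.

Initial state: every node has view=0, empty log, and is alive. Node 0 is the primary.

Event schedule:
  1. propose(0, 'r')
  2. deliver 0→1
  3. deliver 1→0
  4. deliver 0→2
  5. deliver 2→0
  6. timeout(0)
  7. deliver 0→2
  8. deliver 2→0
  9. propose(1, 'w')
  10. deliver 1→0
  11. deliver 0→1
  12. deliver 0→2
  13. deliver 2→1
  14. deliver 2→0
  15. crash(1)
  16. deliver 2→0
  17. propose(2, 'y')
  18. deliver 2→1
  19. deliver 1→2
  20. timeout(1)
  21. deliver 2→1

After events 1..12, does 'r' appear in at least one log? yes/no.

1. propose(0,'r'):  nop
2. deliver 0→1:  <1:back v0 r>
3. deliver 1→0:  <0:prim v0 r>
4. deliver 0→2:  <2:back v0 r>
5. deliver 2→0:  nop
6. timeout(0):  <0:back v1 r>
7. deliver 0→2:  <2:back v1 r>
8. deliver 2→0:  nop
9. propose(1,'w'):  nop
10. deliver 1→0:  nop
11. deliver 0→1:  <1:prim v1 r>
12. deliver 0→2:  nop

yes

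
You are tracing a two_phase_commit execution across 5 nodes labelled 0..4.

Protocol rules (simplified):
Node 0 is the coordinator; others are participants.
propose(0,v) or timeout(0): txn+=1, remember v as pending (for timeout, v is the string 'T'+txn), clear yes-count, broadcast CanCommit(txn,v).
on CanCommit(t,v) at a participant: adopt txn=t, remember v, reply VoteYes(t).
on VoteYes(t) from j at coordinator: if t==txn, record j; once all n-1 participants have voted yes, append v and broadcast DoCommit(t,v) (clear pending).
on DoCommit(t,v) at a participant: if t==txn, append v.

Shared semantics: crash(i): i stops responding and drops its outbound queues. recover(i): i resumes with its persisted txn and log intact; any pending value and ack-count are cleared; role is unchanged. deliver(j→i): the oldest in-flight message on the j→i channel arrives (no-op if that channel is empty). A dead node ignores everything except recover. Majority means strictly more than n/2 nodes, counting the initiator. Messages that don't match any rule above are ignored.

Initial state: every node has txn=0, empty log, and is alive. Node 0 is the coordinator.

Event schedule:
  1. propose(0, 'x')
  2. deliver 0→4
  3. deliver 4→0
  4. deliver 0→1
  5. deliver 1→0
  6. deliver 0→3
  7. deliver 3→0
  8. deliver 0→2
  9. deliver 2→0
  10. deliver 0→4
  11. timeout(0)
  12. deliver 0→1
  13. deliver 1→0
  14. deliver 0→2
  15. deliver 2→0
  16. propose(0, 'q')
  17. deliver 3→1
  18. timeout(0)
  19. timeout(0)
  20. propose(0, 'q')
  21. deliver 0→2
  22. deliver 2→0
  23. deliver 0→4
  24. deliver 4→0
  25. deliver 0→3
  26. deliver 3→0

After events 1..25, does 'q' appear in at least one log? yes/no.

no

step 1 propose(0,'x'): 0={coor,t=1,log=-}
step 2 deliver 0→4: 4={part,t=1,log=-}
step 3 deliver 4→0: —
step 4 deliver 0→1: 1={part,t=1,log=-}
step 5 deliver 1→0: —
step 6 deliver 0→3: 3={part,t=1,log=-}
step 7 deliver 3→0: —
step 8 deliver 0→2: 2={part,t=1,log=-}
step 9 deliver 2→0: 0={coor,t=1,log=x}
step 10 deliver 0→4: 4={part,t=1,log=x}
step 11 timeout(0): 0={coor,t=2,log=x}
step 12 deliver 0→1: 1={part,t=1,log=x}
step 13 deliver 1→0: —
step 14 deliver 0→2: 2={part,t=1,log=x}
step 15 deliver 2→0: —
step 16 propose(0,'q'): 0={coor,t=3,log=x}
step 17 deliver 3→1: —
step 18 timeout(0): 0={coor,t=4,log=x}
step 19 timeout(0): 0={coor,t=5,log=x}
step 20 propose(0,'q'): 0={coor,t=6,log=x}
step 21 deliver 0→2: 2={part,t=2,log=x}
step 22 deliver 2→0: —
step 23 deliver 0→4: 4={part,t=2,log=x}
step 24 deliver 4→0: —
step 25 deliver 0→3: 3={part,t=1,log=x}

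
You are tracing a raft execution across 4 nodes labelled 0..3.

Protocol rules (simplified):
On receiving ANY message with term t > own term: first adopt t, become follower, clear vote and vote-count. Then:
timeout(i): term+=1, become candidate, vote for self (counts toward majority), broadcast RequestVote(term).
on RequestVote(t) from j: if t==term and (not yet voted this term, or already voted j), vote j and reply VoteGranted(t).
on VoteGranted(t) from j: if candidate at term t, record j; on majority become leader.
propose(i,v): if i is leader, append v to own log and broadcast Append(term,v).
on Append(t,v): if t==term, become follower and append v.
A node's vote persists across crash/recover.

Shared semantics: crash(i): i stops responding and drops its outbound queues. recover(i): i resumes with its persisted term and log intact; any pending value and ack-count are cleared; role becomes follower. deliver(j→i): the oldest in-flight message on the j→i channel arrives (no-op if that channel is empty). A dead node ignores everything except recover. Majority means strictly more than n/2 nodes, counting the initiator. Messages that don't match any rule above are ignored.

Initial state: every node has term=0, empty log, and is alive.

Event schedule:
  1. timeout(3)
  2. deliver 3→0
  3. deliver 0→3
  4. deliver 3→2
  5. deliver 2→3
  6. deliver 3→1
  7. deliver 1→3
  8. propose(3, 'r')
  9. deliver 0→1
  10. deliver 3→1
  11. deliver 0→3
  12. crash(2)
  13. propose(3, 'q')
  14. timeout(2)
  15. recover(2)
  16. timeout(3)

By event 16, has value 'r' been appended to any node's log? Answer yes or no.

1. timeout(3):  <3:cand t1 ->
2. deliver 3→0:  <0:foll t1 ->
3. deliver 0→3:  nop
4. deliver 3→2:  <2:foll t1 ->
5. deliver 2→3:  <3:lead t1 ->
6. deliver 3→1:  <1:foll t1 ->
7. deliver 1→3:  nop
8. propose(3,'r'):  <3:lead t1 r>
9. deliver 0→1:  nop
10. deliver 3→1:  <1:foll t1 r>
11. deliver 0→3:  nop
12. crash(2):  <2:✗foll t1 ->
13. propose(3,'q'):  <3:lead t1 r,q>
14. timeout(2):  nop
15. recover(2):  <2:foll t1 ->
16. timeout(3):  <3:cand t2 r,q>

yes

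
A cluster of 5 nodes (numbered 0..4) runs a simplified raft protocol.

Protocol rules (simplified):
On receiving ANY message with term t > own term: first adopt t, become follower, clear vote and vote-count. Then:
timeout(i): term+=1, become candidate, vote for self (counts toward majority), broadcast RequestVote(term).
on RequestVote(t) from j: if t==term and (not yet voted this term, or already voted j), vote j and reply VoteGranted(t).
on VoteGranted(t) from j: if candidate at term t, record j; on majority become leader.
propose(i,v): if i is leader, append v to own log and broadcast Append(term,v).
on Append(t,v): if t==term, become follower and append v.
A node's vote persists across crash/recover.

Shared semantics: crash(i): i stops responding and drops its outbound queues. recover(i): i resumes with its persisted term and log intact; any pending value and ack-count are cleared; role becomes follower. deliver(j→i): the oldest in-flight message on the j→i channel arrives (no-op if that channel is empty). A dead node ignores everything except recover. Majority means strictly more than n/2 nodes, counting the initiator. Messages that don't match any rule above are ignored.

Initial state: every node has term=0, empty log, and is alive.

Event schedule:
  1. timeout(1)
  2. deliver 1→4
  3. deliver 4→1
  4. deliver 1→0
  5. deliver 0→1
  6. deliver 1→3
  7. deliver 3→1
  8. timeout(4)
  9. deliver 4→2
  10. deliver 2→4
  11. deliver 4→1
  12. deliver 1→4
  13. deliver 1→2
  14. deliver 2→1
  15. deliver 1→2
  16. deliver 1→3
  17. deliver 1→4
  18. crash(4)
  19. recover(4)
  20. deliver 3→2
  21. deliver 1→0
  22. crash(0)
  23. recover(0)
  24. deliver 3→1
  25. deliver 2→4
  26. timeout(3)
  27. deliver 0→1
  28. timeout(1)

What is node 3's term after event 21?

1

[1] timeout(1) → N1(cand t1 [-])
[2] deliver 1→4 → N4(foll t1 [-])
[3] deliver 4→1 → ∅
[4] deliver 1→0 → N0(foll t1 [-])
[5] deliver 0→1 → N1(lead t1 [-])
[6] deliver 1→3 → N3(foll t1 [-])
[7] deliver 3→1 → ∅
[8] timeout(4) → N4(cand t2 [-])
[9] deliver 4→2 → N2(foll t2 [-])
[10] deliver 2→4 → ∅
[11] deliver 4→1 → N1(foll t2 [-])
[12] deliver 1→4 → N4(lead t2 [-])
[13] deliver 1→2 → ∅
[14] deliver 2→1 → ∅
[15] deliver 1→2 → ∅
[16] deliver 1→3 → ∅
[17] deliver 1→4 → ∅
[18] crash(4) → N4(✗lead t2 [-])
[19] recover(4) → N4(foll t2 [-])
[20] deliver 3→2 → ∅
[21] deliver 1→0 → ∅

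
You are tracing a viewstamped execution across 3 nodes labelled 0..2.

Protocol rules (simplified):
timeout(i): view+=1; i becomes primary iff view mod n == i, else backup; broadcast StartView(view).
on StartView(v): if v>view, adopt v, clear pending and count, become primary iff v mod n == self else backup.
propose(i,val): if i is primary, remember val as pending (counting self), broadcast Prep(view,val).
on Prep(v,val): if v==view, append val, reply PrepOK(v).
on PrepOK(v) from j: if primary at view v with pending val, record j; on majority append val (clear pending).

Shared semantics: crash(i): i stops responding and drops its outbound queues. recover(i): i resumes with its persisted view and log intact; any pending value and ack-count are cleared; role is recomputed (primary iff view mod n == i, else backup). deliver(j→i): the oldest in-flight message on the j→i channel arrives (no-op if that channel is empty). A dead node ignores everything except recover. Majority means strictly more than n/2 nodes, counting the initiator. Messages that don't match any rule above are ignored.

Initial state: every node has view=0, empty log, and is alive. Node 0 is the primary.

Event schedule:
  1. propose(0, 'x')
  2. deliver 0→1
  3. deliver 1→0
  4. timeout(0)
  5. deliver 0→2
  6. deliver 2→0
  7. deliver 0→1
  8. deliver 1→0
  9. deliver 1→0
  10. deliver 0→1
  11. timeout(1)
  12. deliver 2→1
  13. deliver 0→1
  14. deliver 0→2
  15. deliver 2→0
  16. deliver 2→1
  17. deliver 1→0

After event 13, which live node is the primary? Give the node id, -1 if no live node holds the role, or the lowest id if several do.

-1

1. propose(0,'x'):  nop
2. deliver 0→1:  <1:back v0 x>
3. deliver 1→0:  <0:prim v0 x>
4. timeout(0):  <0:back v1 x>
5. deliver 0→2:  <2:back v0 x>
6. deliver 2→0:  nop
7. deliver 0→1:  <1:prim v1 x>
8. deliver 1→0:  nop
9. deliver 1→0:  nop
10. deliver 0→1:  nop
11. timeout(1):  <1:back v2 x>
12. deliver 2→1:  nop
13. deliver 0→1:  nop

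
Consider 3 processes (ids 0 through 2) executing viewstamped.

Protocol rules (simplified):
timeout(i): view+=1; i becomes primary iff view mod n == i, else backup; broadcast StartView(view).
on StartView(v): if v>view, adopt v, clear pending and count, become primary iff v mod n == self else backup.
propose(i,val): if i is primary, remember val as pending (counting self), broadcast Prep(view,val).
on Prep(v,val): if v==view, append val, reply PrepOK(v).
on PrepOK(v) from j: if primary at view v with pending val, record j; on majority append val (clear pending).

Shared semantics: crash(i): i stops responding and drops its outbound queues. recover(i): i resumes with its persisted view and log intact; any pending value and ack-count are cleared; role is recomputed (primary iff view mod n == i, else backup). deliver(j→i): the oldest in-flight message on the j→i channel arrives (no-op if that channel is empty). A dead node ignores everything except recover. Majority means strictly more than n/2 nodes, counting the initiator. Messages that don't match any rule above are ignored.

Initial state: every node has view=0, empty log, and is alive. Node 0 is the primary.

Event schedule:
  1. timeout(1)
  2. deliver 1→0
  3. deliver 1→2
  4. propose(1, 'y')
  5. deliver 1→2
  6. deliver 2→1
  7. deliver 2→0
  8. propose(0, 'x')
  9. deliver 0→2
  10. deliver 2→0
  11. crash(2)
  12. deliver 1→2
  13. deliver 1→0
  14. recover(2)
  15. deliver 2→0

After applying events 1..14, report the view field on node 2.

1

[1] timeout(1) → N1(prim v1 [-])
[2] deliver 1→0 → N0(back v1 [-])
[3] deliver 1→2 → N2(back v1 [-])
[4] propose(1,'y') → ∅
[5] deliver 1→2 → N2(back v1 [y])
[6] deliver 2→1 → N1(prim v1 [y])
[7] deliver 2→0 → ∅
[8] propose(0,'x') → ∅
[9] deliver 0→2 → ∅
[10] deliver 2→0 → ∅
[11] crash(2) → N2(✗back v1 [y])
[12] deliver 1→2 → ∅
[13] deliver 1→0 → N0(back v1 [y])
[14] recover(2) → N2(back v1 [y])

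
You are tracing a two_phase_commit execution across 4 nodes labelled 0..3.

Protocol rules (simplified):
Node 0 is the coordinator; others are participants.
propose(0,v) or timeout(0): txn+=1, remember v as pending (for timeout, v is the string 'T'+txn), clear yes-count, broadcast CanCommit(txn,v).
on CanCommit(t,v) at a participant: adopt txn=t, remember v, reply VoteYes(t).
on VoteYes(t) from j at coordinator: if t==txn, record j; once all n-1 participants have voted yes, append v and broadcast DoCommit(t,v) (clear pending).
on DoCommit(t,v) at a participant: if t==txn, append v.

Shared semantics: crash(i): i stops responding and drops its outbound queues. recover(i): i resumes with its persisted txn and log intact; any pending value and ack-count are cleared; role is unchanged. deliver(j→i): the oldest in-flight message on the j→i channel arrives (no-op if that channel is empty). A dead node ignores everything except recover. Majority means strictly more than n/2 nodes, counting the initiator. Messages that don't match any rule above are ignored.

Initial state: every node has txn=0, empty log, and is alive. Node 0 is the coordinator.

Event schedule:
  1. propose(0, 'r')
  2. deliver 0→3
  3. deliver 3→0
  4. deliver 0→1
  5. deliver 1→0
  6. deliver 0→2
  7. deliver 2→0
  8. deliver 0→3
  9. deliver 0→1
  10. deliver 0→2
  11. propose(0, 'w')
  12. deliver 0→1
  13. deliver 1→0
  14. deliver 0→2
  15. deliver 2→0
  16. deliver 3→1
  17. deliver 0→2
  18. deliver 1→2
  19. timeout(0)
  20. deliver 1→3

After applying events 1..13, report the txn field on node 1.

2

1. propose(0,'r'):  <0:coor t1 ->
2. deliver 0→3:  <3:part t1 ->
3. deliver 3→0:  nop
4. deliver 0→1:  <1:part t1 ->
5. deliver 1→0:  nop
6. deliver 0→2:  <2:part t1 ->
7. deliver 2→0:  <0:coor t1 r>
8. deliver 0→3:  <3:part t1 r>
9. deliver 0→1:  <1:part t1 r>
10. deliver 0→2:  <2:part t1 r>
11. propose(0,'w'):  <0:coor t2 r>
12. deliver 0→1:  <1:part t2 r>
13. deliver 1→0:  nop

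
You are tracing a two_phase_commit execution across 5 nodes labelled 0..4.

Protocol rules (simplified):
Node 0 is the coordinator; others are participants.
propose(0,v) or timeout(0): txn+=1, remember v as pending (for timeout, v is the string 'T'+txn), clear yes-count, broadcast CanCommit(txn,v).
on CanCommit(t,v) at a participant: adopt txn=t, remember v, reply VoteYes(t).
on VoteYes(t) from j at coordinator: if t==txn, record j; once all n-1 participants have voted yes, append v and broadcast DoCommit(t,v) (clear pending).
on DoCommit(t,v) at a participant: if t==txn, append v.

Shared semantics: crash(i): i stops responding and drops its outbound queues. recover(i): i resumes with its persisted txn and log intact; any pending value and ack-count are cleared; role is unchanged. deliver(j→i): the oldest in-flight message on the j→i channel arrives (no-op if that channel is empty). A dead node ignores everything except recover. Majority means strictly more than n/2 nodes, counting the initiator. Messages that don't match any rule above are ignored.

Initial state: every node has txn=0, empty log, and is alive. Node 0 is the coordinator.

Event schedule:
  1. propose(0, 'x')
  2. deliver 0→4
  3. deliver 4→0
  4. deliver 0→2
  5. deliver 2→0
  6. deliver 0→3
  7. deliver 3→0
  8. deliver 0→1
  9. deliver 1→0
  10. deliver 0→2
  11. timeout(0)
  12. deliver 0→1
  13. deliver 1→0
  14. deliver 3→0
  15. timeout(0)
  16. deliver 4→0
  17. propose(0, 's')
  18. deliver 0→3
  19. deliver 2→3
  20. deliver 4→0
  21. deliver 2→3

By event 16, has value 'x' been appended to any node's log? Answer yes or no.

yes

e1 propose(0,'x'): 0[coor,t=1,-]
e2 deliver 0→4: 4[part,t=1,-]
e3 deliver 4→0: ·
e4 deliver 0→2: 2[part,t=1,-]
e5 deliver 2→0: ·
e6 deliver 0→3: 3[part,t=1,-]
e7 deliver 3→0: ·
e8 deliver 0→1: 1[part,t=1,-]
e9 deliver 1→0: 0[coor,t=1,x]
e10 deliver 0→2: 2[part,t=1,x]
e11 timeout(0): 0[coor,t=2,x]
e12 deliver 0→1: 1[part,t=1,x]
e13 deliver 1→0: ·
e14 deliver 3→0: ·
e15 timeout(0): 0[coor,t=3,x]
e16 deliver 4→0: ·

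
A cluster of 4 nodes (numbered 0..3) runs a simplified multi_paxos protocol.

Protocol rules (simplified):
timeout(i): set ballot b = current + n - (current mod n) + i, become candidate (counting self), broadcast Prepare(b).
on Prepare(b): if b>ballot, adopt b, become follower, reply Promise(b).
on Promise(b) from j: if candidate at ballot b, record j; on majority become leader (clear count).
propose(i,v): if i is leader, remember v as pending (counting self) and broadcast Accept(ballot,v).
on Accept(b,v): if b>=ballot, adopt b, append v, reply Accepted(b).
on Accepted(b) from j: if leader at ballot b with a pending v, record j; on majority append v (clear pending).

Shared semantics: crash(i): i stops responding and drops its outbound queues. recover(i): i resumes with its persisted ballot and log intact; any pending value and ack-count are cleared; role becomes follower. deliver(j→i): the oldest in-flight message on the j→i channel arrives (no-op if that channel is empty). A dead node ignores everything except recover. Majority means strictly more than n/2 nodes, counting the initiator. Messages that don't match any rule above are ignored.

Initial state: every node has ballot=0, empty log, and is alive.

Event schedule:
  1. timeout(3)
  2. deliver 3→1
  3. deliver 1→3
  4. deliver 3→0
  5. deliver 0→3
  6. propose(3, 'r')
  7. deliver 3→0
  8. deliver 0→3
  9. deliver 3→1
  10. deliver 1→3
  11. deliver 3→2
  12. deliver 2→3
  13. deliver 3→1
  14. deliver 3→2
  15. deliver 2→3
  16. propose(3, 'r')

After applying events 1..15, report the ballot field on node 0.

7

e1 timeout(3): 3[cand,b=7,-]
e2 deliver 3→1: 1[foll,b=7,-]
e3 deliver 1→3: ·
e4 deliver 3→0: 0[foll,b=7,-]
e5 deliver 0→3: 3[lead,b=7,-]
e6 propose(3,'r'): ·
e7 deliver 3→0: 0[foll,b=7,r]
e8 deliver 0→3: ·
e9 deliver 3→1: 1[foll,b=7,r]
e10 deliver 1→3: 3[lead,b=7,r]
e11 deliver 3→2: 2[foll,b=7,-]
e12 deliver 2→3: ·
e13 deliver 3→1: ·
e14 deliver 3→2: 2[foll,b=7,r]
e15 deliver 2→3: ·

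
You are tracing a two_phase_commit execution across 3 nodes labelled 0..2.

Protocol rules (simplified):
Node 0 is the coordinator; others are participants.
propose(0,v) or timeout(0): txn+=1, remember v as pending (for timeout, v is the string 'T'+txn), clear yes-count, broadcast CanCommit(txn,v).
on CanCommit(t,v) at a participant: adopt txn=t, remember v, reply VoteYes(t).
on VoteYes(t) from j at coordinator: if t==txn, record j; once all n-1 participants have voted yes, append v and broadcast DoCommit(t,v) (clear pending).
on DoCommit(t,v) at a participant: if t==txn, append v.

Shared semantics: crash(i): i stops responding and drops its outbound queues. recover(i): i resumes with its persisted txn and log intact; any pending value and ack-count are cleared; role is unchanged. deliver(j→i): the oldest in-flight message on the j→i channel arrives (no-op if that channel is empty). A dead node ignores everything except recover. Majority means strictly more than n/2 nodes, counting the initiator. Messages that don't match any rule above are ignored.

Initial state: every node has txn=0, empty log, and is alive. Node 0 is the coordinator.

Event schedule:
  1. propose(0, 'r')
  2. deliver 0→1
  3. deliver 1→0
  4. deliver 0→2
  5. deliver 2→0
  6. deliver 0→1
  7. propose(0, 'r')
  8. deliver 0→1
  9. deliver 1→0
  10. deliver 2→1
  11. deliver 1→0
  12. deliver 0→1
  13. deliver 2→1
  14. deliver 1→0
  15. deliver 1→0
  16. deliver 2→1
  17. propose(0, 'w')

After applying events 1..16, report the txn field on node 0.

step 1 propose(0,'r'): 0={coor,t=1,log=-}
step 2 deliver 0→1: 1={part,t=1,log=-}
step 3 deliver 1→0: —
step 4 deliver 0→2: 2={part,t=1,log=-}
step 5 deliver 2→0: 0={coor,t=1,log=r}
step 6 deliver 0→1: 1={part,t=1,log=r}
step 7 propose(0,'r'): 0={coor,t=2,log=r}
step 8 deliver 0→1: 1={part,t=2,log=r}
step 9 deliver 1→0: —
step 10 deliver 2→1: —
step 11 deliver 1→0: —
step 12 deliver 0→1: —
step 13 deliver 2→1: —
step 14 deliver 1→0: —
step 15 deliver 1→0: —
step 16 deliver 2→1: —

2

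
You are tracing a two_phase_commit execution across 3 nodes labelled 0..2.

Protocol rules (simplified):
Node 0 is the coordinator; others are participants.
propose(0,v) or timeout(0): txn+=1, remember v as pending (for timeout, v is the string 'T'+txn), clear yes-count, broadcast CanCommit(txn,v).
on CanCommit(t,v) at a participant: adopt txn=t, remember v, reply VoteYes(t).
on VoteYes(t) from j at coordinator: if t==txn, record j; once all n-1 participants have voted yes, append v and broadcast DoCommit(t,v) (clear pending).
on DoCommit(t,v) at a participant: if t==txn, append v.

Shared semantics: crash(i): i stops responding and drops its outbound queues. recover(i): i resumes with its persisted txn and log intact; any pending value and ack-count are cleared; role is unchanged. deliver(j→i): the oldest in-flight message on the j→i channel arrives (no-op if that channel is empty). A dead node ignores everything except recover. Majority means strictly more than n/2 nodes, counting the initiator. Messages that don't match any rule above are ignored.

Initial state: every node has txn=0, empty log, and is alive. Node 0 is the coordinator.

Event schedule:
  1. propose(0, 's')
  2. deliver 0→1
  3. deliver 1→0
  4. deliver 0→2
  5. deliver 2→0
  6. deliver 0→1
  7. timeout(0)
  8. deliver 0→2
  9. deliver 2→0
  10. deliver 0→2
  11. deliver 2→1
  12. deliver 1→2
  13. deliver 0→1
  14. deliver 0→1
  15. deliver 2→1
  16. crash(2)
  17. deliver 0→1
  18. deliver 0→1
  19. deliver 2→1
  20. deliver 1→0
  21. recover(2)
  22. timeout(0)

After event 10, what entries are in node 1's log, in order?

e1 propose(0,'s'): 0[coor,t=1,-]
e2 deliver 0→1: 1[part,t=1,-]
e3 deliver 1→0: ·
e4 deliver 0→2: 2[part,t=1,-]
e5 deliver 2→0: 0[coor,t=1,s]
e6 deliver 0→1: 1[part,t=1,s]
e7 timeout(0): 0[coor,t=2,s]
e8 deliver 0→2: 2[part,t=1,s]
e9 deliver 2→0: ·
e10 deliver 0→2: 2[part,t=2,s]

s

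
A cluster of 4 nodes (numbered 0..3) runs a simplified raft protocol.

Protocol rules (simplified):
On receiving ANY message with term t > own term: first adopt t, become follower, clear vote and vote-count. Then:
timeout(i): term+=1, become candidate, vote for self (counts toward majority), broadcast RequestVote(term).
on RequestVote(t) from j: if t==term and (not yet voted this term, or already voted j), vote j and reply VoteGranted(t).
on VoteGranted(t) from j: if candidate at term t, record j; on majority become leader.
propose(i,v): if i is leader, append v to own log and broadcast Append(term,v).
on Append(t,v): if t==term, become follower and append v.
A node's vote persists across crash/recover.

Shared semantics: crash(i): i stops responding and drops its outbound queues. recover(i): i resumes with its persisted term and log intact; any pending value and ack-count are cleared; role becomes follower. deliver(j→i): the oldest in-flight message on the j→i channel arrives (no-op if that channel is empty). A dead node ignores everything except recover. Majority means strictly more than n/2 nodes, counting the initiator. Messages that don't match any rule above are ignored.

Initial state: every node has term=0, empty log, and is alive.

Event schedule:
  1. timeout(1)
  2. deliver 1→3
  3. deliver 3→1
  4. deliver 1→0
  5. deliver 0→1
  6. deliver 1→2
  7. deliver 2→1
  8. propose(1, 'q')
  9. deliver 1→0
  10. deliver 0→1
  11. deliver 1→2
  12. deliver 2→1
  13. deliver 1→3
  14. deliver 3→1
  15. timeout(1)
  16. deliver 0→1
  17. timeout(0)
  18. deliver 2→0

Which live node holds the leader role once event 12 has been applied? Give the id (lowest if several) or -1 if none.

1

1. timeout(1):  <1:cand t1 ->
2. deliver 1→3:  <3:foll t1 ->
3. deliver 3→1:  nop
4. deliver 1→0:  <0:foll t1 ->
5. deliver 0→1:  <1:lead t1 ->
6. deliver 1→2:  <2:foll t1 ->
7. deliver 2→1:  nop
8. propose(1,'q'):  <1:lead t1 q>
9. deliver 1→0:  <0:foll t1 q>
10. deliver 0→1:  nop
11. deliver 1→2:  <2:foll t1 q>
12. deliver 2→1:  nop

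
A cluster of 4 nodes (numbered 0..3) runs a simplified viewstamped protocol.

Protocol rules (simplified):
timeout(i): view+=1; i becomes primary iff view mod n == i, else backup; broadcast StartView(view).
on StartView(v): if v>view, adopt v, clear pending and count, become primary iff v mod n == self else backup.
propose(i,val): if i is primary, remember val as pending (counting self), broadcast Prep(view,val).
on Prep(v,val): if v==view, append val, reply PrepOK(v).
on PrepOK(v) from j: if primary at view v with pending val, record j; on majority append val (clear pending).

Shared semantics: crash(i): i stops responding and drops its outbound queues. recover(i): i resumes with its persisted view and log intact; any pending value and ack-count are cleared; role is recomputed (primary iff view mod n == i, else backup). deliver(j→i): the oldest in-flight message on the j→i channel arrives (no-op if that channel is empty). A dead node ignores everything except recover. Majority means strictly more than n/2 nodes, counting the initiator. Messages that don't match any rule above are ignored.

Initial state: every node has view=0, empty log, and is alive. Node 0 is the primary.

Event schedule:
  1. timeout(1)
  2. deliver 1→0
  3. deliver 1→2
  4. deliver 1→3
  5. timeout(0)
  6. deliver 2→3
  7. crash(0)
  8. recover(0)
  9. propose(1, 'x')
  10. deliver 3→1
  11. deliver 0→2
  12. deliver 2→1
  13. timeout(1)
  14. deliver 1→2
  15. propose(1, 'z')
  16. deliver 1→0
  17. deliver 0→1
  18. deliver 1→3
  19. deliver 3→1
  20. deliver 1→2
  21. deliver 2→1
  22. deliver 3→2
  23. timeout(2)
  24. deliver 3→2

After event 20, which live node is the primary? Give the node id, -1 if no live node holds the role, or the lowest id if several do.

2

after 1 — timeout(1): n1:prim/v1/[-]
after 2 — deliver 1→0: n0:back/v1/[-]
after 3 — deliver 1→2: n2:back/v1/[-]
after 4 — deliver 1→3: n3:back/v1/[-]
after 5 — timeout(0): n0:back/v2/[-]
after 6 — deliver 2→3: ·
after 7 — crash(0): n0:✗back/v2/[-]
after 8 — recover(0): n0:back/v2/[-]
after 9 — propose(1,'x'): ·
after 10 — deliver 3→1: ·
after 11 — deliver 0→2: ·
after 12 — deliver 2→1: ·
after 13 — timeout(1): n1:back/v2/[-]
after 14 — deliver 1→2: n2:back/v1/[x]
after 15 — propose(1,'z'): ·
after 16 — deliver 1→0: ·
after 17 — deliver 0→1: ·
after 18 — deliver 1→3: n3:back/v1/[x]
after 19 — deliver 3→1: ·
after 20 — deliver 1→2: n2:prim/v2/[x]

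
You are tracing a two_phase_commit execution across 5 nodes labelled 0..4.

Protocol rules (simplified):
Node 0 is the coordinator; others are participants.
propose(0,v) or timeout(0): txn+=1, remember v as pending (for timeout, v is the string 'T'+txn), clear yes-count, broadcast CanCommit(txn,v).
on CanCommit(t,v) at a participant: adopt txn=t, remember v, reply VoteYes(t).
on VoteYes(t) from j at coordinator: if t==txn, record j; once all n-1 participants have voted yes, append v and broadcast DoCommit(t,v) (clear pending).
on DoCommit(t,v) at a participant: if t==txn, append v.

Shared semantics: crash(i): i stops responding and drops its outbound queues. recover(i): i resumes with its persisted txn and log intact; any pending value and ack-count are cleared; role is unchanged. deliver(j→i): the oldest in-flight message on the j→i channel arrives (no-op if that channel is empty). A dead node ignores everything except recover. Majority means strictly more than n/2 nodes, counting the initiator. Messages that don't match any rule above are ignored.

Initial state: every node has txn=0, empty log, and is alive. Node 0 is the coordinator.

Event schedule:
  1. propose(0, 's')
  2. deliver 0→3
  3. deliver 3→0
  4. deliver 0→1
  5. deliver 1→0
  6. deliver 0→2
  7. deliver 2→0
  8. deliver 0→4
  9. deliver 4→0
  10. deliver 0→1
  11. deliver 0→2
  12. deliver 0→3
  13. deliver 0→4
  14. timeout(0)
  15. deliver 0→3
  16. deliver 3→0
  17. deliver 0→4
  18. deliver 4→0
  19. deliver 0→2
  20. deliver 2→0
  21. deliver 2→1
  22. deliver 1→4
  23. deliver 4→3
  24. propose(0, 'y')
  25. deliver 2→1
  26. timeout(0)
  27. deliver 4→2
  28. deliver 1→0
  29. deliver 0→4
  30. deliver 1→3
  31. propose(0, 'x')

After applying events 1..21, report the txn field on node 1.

1

step 1 propose(0,'s'): 0={coor,t=1,log=-}
step 2 deliver 0→3: 3={part,t=1,log=-}
step 3 deliver 3→0: —
step 4 deliver 0→1: 1={part,t=1,log=-}
step 5 deliver 1→0: —
step 6 deliver 0→2: 2={part,t=1,log=-}
step 7 deliver 2→0: —
step 8 deliver 0→4: 4={part,t=1,log=-}
step 9 deliver 4→0: 0={coor,t=1,log=s}
step 10 deliver 0→1: 1={part,t=1,log=s}
step 11 deliver 0→2: 2={part,t=1,log=s}
step 12 deliver 0→3: 3={part,t=1,log=s}
step 13 deliver 0→4: 4={part,t=1,log=s}
step 14 timeout(0): 0={coor,t=2,log=s}
step 15 deliver 0→3: 3={part,t=2,log=s}
step 16 deliver 3→0: —
step 17 deliver 0→4: 4={part,t=2,log=s}
step 18 deliver 4→0: —
step 19 deliver 0→2: 2={part,t=2,log=s}
step 20 deliver 2→0: —
step 21 deliver 2→1: —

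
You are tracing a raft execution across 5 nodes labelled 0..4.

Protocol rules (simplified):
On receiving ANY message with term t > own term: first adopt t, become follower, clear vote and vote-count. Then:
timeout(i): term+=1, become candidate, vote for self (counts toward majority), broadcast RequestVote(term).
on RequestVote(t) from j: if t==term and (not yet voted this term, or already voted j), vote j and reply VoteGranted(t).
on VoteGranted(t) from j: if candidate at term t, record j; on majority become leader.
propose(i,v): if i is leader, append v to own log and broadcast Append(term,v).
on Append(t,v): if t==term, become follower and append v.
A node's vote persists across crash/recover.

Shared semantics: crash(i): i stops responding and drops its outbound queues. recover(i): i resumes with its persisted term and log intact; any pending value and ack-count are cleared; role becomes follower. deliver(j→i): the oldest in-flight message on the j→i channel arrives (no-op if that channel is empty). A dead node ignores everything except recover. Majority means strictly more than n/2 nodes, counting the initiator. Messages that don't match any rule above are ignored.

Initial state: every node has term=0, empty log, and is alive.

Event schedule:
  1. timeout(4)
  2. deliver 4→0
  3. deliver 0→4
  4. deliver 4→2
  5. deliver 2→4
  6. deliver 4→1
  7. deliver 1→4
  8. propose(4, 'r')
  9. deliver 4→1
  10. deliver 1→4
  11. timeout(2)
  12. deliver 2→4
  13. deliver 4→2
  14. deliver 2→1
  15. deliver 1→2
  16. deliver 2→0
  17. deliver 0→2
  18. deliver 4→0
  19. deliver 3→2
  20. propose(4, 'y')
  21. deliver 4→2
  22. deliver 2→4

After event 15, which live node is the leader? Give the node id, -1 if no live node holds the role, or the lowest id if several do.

-1

e1 timeout(4): 4[cand,t=1,-]
e2 deliver 4→0: 0[foll,t=1,-]
e3 deliver 0→4: ·
e4 deliver 4→2: 2[foll,t=1,-]
e5 deliver 2→4: 4[lead,t=1,-]
e6 deliver 4→1: 1[foll,t=1,-]
e7 deliver 1→4: ·
e8 propose(4,'r'): 4[lead,t=1,r]
e9 deliver 4→1: 1[foll,t=1,r]
e10 deliver 1→4: ·
e11 timeout(2): 2[cand,t=2,-]
e12 deliver 2→4: 4[foll,t=2,r]
e13 deliver 4→2: ·
e14 deliver 2→1: 1[foll,t=2,r]
e15 deliver 1→2: ·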